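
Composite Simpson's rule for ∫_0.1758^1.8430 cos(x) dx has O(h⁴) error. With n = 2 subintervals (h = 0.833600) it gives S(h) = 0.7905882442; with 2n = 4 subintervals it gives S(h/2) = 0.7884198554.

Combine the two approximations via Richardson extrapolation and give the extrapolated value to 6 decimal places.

0.788275

r = 4: numerator weight 16, denominator 15.
Numerator 16×A(h/2) − A(h) = 16×0.7884198554 − 0.7905882442 = 11.8241294422
Denominator 16 − 1 = 15.
(16×0.7884198554 − 0.7905882442)/(16 − 1) = 0.7882752961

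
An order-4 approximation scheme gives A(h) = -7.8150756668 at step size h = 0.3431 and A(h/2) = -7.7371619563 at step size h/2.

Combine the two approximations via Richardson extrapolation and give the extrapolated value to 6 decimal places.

-7.731968

Method order is 4; weight 2^4 = 16.
Numerator 16*A(h/2) − A(h) = 16*(-7.7371619563) − (-7.8150756668) = -115.9795156340
Extrapolated: (-115.9795156340) / 15 = -7.7319677089
Shift from A(h/2): +0.0051942474.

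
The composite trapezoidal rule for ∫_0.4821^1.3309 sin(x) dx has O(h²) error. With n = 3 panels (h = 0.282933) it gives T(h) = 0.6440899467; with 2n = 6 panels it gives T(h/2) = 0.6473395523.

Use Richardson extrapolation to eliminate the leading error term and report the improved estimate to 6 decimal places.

0.648423

r = 2: numerator weight 4, denominator 3.
4·0.6473395523 = 2.5893582092; 2.5893582092 − 0.6440899467 = 1.9452682625
R = 1.9452682625/3 = 0.6484227542
Correction |R − A(h/2)| = 1.083e-03; gap |A(h/2) − A(h)| = 3.250e-03.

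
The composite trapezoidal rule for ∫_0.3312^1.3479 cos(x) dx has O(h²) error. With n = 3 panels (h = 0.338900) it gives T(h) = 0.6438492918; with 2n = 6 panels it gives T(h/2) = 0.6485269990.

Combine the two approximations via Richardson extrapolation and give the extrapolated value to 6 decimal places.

Order 2 gives 2^r = 4 and 2^r − 1 = 3.
4*0.6485269990 = 2.5941079960; 2.5941079960 − 0.6438492918 = 1.9502587042
Denominator 4 − 1 = 3.
(4*0.6485269990 − 0.6438492918)/(4 − 1) = 0.6500862347

0.650086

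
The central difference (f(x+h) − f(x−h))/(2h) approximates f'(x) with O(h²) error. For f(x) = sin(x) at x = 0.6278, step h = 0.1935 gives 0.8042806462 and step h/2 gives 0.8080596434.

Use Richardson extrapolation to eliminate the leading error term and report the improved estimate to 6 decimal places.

Method order is 2; weight 2^2 = 4.
4*0.8080596434 − 0.8042806462 = 2.4279579274
2.4279579274 ÷ 3 = 0.8093193091
Gap between inputs: 3.779e-03; correction applied: +0.0012596657.

0.809319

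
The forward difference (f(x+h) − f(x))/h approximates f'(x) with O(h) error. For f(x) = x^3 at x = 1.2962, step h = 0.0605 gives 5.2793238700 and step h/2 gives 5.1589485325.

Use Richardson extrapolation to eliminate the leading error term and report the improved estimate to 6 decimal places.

5.038573

With r = 1 the leading error scales as h^1, so the weight is 2^1 = 2.
Top: 2(5.1589485325) − (5.2793238700) = 5.0385731950
(2×5.1589485325 − 5.2793238700)/(2 − 1) = 5.0385731950
Shift from A(h/2): −0.1203753375.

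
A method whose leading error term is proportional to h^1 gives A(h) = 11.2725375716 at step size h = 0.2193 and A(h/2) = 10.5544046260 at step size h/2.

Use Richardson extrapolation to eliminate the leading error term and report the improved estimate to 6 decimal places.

9.836272

Error is O(h^1); halving h shrinks it by 2^1 = 2.
2*10.5544046260 = 21.1088092520; subtract 11.2725375716 → 9.8362716804
Extrapolated: 9.8362716804 / 1 = 9.8362716804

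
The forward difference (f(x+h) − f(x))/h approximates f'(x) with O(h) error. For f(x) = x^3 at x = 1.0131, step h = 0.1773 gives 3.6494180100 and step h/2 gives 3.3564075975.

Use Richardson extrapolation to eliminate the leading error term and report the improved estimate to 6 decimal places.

3.063397

Leading term ∝ h^1; use weight 2 = 2^1.
2^1·A(h/2) = 6.7128151950; minus A(h) gives 3.0633971850.
Divide by 2^1 − 1 = 1.
3.0633971850 ÷ 1 = 3.0633971850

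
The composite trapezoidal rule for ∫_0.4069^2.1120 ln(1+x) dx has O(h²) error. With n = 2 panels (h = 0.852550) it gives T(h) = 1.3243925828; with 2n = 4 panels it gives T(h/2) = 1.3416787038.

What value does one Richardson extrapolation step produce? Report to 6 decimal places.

r = 2, so 2^r = 4.
A(h/2) − A(h) = 1.3416787038 − 1.3243925828 = 0.0172861210
Correction (A(h/2) − A(h))/(4 − 1) = 0.0172861210/3 = 0.0057620403
R = A(h/2) + (A(h/2) − A(h))/3 = 1.3416787038 + 0.0057620403 = 1.3474407441

1.347441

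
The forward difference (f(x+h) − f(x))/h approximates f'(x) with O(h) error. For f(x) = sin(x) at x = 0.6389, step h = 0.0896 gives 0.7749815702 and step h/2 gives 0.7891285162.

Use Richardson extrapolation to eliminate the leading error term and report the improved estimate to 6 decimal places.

Leading term ∝ h^1; use weight 2 = 2^1.
Top: 2(0.7891285162) − (0.7749815702) = 0.8032754622
Denominator 2 − 1 = 1.
Result: 0.8032754622

0.803275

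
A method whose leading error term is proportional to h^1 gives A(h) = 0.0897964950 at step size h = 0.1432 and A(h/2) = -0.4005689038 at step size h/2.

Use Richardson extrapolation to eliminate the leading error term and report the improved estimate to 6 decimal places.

-0.890934

With r = 1 the leading error scales as h^1, so the weight is 2^1 = 2.
Weighted: (-0.8011378076) − 0.0897964950 = -0.8909343026
R = (-0.8909343026)/1 = -0.8909343026
Shift from A(h/2): −0.4903653988.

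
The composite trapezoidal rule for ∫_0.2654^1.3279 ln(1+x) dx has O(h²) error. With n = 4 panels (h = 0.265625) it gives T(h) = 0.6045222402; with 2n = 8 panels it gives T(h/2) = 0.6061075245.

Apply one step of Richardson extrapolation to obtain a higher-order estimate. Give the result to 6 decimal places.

0.606636

r = 2: numerator weight 4, denominator 3.
Weighted: 2.4244300980 − 0.6045222402 = 1.8199078578
Denominator 4 − 1 = 3.
1.8199078578 ÷ 3 = 0.6066359526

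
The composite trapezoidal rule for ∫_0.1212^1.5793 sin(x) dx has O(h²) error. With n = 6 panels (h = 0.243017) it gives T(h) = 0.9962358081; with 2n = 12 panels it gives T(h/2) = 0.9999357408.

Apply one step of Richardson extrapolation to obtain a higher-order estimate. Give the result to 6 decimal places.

1.001169

With r = 2 the leading error scales as h^2, so the weight is 2^2 = 4.
4×0.9999357408 = 3.9997429632; 3.9997429632 − 0.9962358081 = 3.0035071551
(4×0.9999357408 − 0.9962358081)/(4 − 1) = 1.0011690517
Correction |R − A(h/2)| = 1.233e-03; gap |A(h/2) − A(h)| = 3.700e-03.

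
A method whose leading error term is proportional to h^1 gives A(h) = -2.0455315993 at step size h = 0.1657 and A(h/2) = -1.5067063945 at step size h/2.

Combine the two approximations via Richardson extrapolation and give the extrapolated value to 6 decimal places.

-0.967881

r = 1: numerator weight 2, denominator 1.
Top: 2(-1.5067063945) − (-2.0455315993) = -0.9678811897
Denominator 2 − 1 = 1.
Extrapolated: (-0.9678811897) / 1 = -0.9678811897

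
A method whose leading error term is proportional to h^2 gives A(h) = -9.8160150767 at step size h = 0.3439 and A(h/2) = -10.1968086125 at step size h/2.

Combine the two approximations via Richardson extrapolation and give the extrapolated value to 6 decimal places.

-10.323740

Leading term ∝ h^2; use weight 4 = 2^2.
Weighted: (-40.7872344500) − (-9.8160150767) = -30.9712193733
Denominator 4 − 1 = 3.
(-30.9712193733) ÷ 3 = -10.3237397911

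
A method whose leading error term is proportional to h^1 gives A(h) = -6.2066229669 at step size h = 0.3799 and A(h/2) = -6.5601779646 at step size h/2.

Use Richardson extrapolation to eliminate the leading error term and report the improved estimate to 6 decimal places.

With r = 1 the leading error scales as h^1, so the weight is 2^1 = 2.
Weighted: (-13.1203559292) − (-6.2066229669) = -6.9137329623
Extrapolated: (-6.9137329623) / 1 = -6.9137329623

-6.913733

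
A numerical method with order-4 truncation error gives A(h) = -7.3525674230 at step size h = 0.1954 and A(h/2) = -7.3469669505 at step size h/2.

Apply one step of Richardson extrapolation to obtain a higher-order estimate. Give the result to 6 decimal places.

-7.346594

The method has order 4: 2^4 = 16.
Numerator 16×A(h/2) − A(h) = 16×(-7.3469669505) − (-7.3525674230) = -110.1989037850
Denominator 16 − 1 = 15.
(16×(-7.3469669505) − (-7.3525674230))/(16 − 1) = -7.3465935857
Shift from A(h/2): +0.0003733648.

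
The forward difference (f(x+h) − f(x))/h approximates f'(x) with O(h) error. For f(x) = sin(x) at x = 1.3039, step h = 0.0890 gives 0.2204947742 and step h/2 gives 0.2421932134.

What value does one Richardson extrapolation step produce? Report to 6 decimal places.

0.263892

Leading term ∝ h^1; use weight 2 = 2^1.
Difference of the inputs: 0.2421932134 − 0.2204947742 = 0.0216984392
Correction (A(h/2) − A(h))/(2 − 1) = 0.0216984392/1 = 0.0216984392
R = A(h/2) + (A(h/2) − A(h))/1 = 0.2421932134 + 0.0216984392 = 0.2638916526
Gap between inputs: 2.170e-02; correction applied: +0.0216984392.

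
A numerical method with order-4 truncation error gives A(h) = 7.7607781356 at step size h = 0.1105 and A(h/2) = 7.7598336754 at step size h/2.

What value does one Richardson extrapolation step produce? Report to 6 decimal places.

7.759771

Order 4 gives 2^r = 16 and 2^r − 1 = 15.
16×7.7598336754 − 7.7607781356 = 116.3965606708
R = 116.3965606708/15 = 7.7597707114
Correction |R − A(h/2)| = 6.296e-05; gap |A(h/2) − A(h)| = 9.445e-04.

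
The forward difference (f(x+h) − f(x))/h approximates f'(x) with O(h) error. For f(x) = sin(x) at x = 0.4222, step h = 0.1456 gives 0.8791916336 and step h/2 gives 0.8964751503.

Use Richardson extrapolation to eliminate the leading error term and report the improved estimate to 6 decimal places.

0.913759

Order 1 gives 2^r = 2 and 2^r − 1 = 1.
2 × 0.8964751503 = 1.7929503006; subtract 0.8791916336 → 0.9137586670
0.9137586670 ÷ 1 = 0.9137586670
Shift from A(h/2): +0.0172835167.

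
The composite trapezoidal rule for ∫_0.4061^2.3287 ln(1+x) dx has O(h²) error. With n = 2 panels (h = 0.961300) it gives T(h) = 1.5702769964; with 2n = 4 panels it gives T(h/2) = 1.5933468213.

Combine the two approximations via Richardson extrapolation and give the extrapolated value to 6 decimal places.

The method has order 2: 2^2 = 4.
Numerator 4*A(h/2) − A(h) = 4*1.5933468213 − 1.5702769964 = 4.8031102888
4.8031102888 ÷ 3 = 1.6010367629
Shift from A(h/2): +0.0076899416.

1.601037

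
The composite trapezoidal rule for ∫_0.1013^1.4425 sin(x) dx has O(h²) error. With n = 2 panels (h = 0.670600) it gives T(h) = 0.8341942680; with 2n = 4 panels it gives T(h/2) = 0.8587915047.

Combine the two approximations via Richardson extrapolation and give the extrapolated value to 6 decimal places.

Order 2 gives 2^r = 4 and 2^r − 1 = 3.
4×0.8587915047 = 3.4351660188; subtract 0.8341942680 → 2.6009717508
Denominator 4 − 1 = 3.
Result: 0.8669905836

0.866991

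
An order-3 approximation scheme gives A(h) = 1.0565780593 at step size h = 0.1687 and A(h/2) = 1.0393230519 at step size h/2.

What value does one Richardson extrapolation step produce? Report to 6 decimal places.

Method order is 3; weight 2^3 = 8.
Top: 8(1.0393230519) − (1.0565780593) = 7.2580063559
Denominator 8 − 1 = 7.
7.2580063559 ÷ 7 = 1.0368580508

1.036858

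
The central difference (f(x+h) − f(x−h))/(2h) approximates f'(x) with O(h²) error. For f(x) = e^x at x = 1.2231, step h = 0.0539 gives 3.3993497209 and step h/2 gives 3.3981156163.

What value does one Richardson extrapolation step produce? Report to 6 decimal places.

3.397704

Leading term ∝ h^2; use weight 4 = 2^2.
Weighted: 13.5924624652 − 3.3993497209 = 10.1931127443
Divide by 2^2 − 1 = 3.
Extrapolated: 10.1931127443 / 3 = 3.3977042481
Shift from A(h/2): −0.0004113682.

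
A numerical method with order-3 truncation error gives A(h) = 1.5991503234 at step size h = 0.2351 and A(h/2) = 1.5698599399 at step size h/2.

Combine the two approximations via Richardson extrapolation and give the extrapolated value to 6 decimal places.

Error is O(h^3); halving h shrinks it by 2^3 = 8.
8×1.5698599399 − 1.5991503234 = 10.9597291958
Denominator 8 − 1 = 7.
Extrapolated: 10.9597291958 / 7 = 1.5656755994
Correction |R − A(h/2)| = 4.184e-03; gap |A(h/2) − A(h)| = 2.929e-02.

1.565676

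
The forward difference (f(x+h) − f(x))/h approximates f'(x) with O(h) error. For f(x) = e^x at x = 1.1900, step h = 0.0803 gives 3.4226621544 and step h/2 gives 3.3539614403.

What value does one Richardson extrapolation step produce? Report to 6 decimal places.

3.285261

Leading term ∝ h^1; use weight 2 = 2^1.
2 × 3.3539614403 − 3.4226621544 = 3.2852607262
3.2852607262 ÷ 1 = 3.2852607262
Shift from A(h/2): −0.0687007141.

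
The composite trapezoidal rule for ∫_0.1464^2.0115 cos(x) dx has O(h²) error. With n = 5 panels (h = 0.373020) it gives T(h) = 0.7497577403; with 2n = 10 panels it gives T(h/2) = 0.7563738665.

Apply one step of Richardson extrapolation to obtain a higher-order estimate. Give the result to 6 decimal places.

Leading term ∝ h^2; use weight 4 = 2^2.
4*0.7563738665 = 3.0254954660; 3.0254954660 − 0.7497577403 = 2.2757377257
(4*0.7563738665 − 0.7497577403)/(4 − 1) = 0.7585792419
Shift from A(h/2): +0.0022053754.

0.758579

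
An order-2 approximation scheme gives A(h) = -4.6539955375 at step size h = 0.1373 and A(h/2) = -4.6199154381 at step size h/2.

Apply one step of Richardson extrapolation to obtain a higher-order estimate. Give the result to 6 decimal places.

Leading term ∝ h^2; use weight 4 = 2^2.
4·(-4.6199154381) = -18.4796617524; subtract (-4.6539955375) → -13.8256662149
(4·(-4.6199154381) − (-4.6539955375))/(4 − 1) = -4.6085554050

-4.608555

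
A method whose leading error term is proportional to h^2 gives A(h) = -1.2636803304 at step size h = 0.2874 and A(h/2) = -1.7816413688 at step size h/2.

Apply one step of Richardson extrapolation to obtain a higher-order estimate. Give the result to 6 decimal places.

-1.954295

r = 2, so 2^r = 4.
Weighted: (-7.1265654752) − (-1.2636803304) = -5.8628851448
Denominator 4 − 1 = 3.
Extrapolated: (-5.8628851448) / 3 = -1.9542950483
Gap between inputs: 5.180e-01; correction applied: −0.1726536795.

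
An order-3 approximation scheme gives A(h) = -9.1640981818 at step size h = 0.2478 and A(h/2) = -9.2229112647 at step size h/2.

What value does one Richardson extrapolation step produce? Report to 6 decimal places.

-9.231313

Order 3 gives 2^r = 8 and 2^r − 1 = 7.
Numerator 8·A(h/2) − A(h) = 8·(-9.2229112647) − (-9.1640981818) = -64.6191919358
(8·(-9.2229112647) − (-9.1640981818))/(8 − 1) = -9.2313131337
Shift from A(h/2): −0.0084018690.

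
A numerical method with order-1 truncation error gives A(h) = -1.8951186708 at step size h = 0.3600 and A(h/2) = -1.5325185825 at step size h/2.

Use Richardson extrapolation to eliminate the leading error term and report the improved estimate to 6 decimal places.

-1.169918

Leading term ∝ h^1; use weight 2 = 2^1.
Weighted: (-3.0650371650) − (-1.8951186708) = -1.1699184942
Divide by 2^1 − 1 = 1.
(2 × (-1.5325185825) − (-1.8951186708))/(2 − 1) = -1.1699184942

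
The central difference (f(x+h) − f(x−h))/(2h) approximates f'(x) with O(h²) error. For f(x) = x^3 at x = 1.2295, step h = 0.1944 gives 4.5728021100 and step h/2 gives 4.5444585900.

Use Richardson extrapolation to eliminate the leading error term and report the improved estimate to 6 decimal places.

4.535011

Method order is 2; weight 2^2 = 4.
Weighted: 18.1778343600 − 4.5728021100 = 13.6050322500
(4*4.5444585900 − 4.5728021100)/(4 − 1) = 4.5350107500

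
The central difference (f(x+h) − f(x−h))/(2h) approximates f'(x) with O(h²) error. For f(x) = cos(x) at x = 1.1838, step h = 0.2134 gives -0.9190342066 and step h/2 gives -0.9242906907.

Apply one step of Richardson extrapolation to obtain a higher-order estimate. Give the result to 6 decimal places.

Error is O(h^2); halving h shrinks it by 2^2 = 4.
4×(-0.9242906907) − (-0.9190342066) = -2.7781285562
Divide by 2^2 − 1 = 3.
Result: -0.9260428521
Correction |R − A(h/2)| = 1.752e-03; gap |A(h/2) − A(h)| = 5.256e-03.

-0.926043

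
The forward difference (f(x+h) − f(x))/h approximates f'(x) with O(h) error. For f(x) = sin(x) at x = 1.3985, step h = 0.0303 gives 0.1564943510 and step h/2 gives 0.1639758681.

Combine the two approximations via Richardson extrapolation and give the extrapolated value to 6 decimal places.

Method order is 1; weight 2^1 = 2.
2^1 × A(h/2) = 0.3279517362; minus A(h) gives 0.1714573852.
0.1714573852 ÷ 1 = 0.1714573852

0.171457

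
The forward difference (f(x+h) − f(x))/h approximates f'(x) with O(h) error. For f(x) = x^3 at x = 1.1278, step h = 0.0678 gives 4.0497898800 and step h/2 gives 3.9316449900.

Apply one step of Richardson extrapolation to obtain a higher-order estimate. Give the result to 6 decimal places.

3.813500

Error is O(h^1); halving h shrinks it by 2^1 = 2.
2^1*A(h/2) = 7.8632899800; minus A(h) gives 3.8135001000.
Denominator 2 − 1 = 1.
Result: 3.8135001000
Correction |R − A(h/2)| = 1.181e-01; gap |A(h/2) − A(h)| = 1.181e-01.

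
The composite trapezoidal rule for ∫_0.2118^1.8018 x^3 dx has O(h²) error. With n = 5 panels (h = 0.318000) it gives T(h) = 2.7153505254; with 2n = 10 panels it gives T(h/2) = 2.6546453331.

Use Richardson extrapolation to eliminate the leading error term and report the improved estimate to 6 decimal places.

2.634410

Method order is 2; weight 2^2 = 4.
2^2·A(h/2) = 10.6185813324; minus A(h) gives 7.9032308070.
R = 7.9032308070/3 = 2.6344102690
Shift from A(h/2): −0.0202350641.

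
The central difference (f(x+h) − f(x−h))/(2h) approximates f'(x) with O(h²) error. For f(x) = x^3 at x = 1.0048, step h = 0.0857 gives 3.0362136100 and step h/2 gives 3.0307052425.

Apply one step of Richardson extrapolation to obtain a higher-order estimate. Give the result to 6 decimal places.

3.028869

With r = 2 the leading error scales as h^2, so the weight is 2^2 = 4.
4·3.0307052425 = 12.1228209700; 12.1228209700 − 3.0362136100 = 9.0866073600
R = 9.0866073600/3 = 3.0288691200
Correction |R − A(h/2)| = 1.836e-03; gap |A(h/2) − A(h)| = 5.508e-03.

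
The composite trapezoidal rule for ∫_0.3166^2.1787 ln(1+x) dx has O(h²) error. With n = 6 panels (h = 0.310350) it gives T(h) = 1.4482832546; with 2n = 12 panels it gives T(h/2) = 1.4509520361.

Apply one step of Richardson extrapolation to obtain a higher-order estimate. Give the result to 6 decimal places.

Method order is 2; weight 2^2 = 4.
4·1.4509520361 = 5.8038081444; subtract 1.4482832546 → 4.3555248898
4.3555248898 ÷ 3 = 1.4518416299
Gap between inputs: 2.669e-03; correction applied: +0.0008895938.

1.451842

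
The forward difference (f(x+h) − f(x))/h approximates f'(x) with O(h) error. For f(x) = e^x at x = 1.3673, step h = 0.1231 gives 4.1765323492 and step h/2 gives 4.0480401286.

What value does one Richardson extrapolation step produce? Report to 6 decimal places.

Order 1 gives 2^r = 2 and 2^r − 1 = 1.
2·4.0480401286 = 8.0960802572; subtract 4.1765323492 → 3.9195479080
Extrapolated: 3.9195479080 / 1 = 3.9195479080

3.919548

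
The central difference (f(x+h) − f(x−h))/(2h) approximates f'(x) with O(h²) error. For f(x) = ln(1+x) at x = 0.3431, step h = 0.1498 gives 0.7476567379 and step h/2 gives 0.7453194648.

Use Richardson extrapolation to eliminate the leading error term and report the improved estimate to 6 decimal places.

0.744540

r = 2, so 2^r = 4.
Top: 4(0.7453194648) − (0.7476567379) = 2.2336211213
Divide by 2^2 − 1 = 3.
R = 2.2336211213/3 = 0.7445403738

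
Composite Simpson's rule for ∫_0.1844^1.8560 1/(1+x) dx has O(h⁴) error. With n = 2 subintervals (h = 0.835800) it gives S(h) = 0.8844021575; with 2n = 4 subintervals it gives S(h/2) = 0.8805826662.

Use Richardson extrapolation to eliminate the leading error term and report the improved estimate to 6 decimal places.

0.880328

Leading term ∝ h^4; use weight 16 = 2^4.
16*0.8805826662 = 14.0893226592; 14.0893226592 − 0.8844021575 = 13.2049205017
(16*0.8805826662 − 0.8844021575)/(16 − 1) = 0.8803280334
Correction |R − A(h/2)| = 2.546e-04; gap |A(h/2) − A(h)| = 3.819e-03.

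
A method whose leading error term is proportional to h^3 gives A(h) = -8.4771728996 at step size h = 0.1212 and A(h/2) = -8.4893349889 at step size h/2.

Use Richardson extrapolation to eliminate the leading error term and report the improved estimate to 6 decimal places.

Method order is 3; weight 2^3 = 8.
Top: 8(-8.4893349889) − (-8.4771728996) = -59.4375070116
R = (-59.4375070116)/7 = -8.4910724302

-8.491072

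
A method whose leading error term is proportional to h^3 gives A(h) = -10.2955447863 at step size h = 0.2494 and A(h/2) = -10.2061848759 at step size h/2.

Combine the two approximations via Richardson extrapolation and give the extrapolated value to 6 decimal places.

-10.193419

Method order is 3; weight 2^3 = 8.
Numerator 8*A(h/2) − A(h) = 8*(-10.2061848759) − (-10.2955447863) = -71.3539342209
Denominator 8 − 1 = 7.
Result: -10.1934191744
Shift from A(h/2): +0.0127657015.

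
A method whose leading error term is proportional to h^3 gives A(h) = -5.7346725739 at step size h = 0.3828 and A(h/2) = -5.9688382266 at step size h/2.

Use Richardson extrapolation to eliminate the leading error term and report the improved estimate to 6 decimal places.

-6.002290

Leading term ∝ h^3; use weight 8 = 2^3.
8 × (-5.9688382266) = -47.7507058128; subtract (-5.7346725739) → -42.0160332389
R = (-42.0160332389)/7 = -6.0022904627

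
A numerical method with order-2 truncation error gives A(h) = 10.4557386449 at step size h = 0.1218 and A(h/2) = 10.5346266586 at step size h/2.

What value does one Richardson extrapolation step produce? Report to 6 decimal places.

r = 2: numerator weight 4, denominator 3.
Weighted: 42.1385066344 − 10.4557386449 = 31.6827679895
R = 31.6827679895/3 = 10.5609226632

10.560923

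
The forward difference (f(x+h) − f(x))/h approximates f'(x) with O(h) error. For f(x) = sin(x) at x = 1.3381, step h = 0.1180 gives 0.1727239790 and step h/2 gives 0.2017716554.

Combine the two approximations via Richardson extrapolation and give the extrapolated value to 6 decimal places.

0.230819

r = 1, so 2^r = 2.
2^1*A(h/2) = 0.4035433108; minus A(h) gives 0.2308193318.
Denominator 2 − 1 = 1.
Result: 0.2308193318
Shift from A(h/2): +0.0290476764.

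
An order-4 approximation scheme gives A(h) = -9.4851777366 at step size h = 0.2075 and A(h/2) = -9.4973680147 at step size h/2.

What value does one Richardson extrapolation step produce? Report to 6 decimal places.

Order 4 gives 2^r = 16 and 2^r − 1 = 15.
2^4*A(h/2) = -151.9578882352; minus A(h) gives -142.4727104986.
Divide by 2^4 − 1 = 15.
Extrapolated: (-142.4727104986) / 15 = -9.4981806999
Gap between inputs: 1.219e-02; correction applied: −0.0008126852.

-9.498181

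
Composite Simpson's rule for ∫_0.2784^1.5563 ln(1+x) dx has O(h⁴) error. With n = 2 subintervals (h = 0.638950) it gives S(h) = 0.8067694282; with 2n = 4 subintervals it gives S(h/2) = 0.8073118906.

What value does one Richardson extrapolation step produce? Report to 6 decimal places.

0.807348

Leading term ∝ h^4; use weight 16 = 2^4.
16 × 0.8073118906 = 12.9169902496; 12.9169902496 − 0.8067694282 = 12.1102208214
R = 12.1102208214/15 = 0.8073480548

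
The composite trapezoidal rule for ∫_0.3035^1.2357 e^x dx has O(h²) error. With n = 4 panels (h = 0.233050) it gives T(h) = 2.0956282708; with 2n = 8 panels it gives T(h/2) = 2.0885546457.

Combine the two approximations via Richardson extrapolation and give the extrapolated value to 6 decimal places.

2.086197

The method has order 2: 2^2 = 4.
Numerator 4×A(h/2) − A(h) = 4×2.0885546457 − 2.0956282708 = 6.2585903120
(4×2.0885546457 − 2.0956282708)/(4 − 1) = 2.0861967707
Gap between inputs: 7.074e-03; correction applied: −0.0023578750.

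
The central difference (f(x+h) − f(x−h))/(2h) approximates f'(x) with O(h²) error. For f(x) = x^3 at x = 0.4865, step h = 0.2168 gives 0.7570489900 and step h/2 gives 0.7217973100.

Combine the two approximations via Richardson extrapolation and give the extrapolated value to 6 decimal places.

With r = 2 the leading error scales as h^2, so the weight is 2^2 = 4.
4*0.7217973100 = 2.8871892400; 2.8871892400 − 0.7570489900 = 2.1301402500
Extrapolated: 2.1301402500 / 3 = 0.7100467500
Shift from A(h/2): −0.0117505600.

0.710047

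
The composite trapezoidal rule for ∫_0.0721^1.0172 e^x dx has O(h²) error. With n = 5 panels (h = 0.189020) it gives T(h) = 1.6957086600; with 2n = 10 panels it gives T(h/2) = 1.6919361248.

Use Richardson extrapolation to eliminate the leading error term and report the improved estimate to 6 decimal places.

1.690679

The method has order 2: 2^2 = 4.
Difference of the inputs: 1.6919361248 − 1.6957086600 = -0.0037725352
Divide by 2^2 − 1 = 3: (-0.0037725352)/3 = -0.0012575117
R = A(h/2) + (A(h/2) − A(h))/3 = 1.6919361248 − 0.0012575117 = 1.6906786131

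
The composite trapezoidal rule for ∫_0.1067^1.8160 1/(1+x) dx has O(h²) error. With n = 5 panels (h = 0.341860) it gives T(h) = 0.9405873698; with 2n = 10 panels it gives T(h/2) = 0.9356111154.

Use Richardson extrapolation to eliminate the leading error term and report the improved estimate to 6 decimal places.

0.933952

Order 2 gives 2^r = 4 and 2^r − 1 = 3.
4 × 0.9356111154 = 3.7424444616; subtract 0.9405873698 → 2.8018570918
Denominator 4 − 1 = 3.
So the Richardson estimate is 0.9339523639.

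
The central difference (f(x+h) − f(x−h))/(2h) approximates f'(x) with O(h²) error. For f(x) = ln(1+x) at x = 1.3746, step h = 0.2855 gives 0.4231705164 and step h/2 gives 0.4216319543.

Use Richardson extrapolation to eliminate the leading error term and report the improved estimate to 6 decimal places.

Error is O(h^2); halving h shrinks it by 2^2 = 4.
A(h/2) − A(h) = 0.4216319543 − 0.4231705164 = -0.0015385621
Correction (A(h/2) − A(h))/(4 − 1) = (-0.0015385621)/3 = -0.0005128540
R = A(h/2) + (A(h/2) − A(h))/3 = 0.4216319543 − 0.0005128540 = 0.4211191003
Gap between inputs: 1.539e-03; correction applied: −0.0005128540.

0.421119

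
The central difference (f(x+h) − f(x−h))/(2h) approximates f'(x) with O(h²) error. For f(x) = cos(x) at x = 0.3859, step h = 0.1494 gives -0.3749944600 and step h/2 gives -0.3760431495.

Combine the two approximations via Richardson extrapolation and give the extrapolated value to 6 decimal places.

r = 2: numerator weight 4, denominator 3.
A(h/2) − A(h) = -0.3760431495 − (-0.3749944600) = -0.0010486895
Divide by 2^2 − 1 = 3: (-0.0010486895)/3 = -0.0003495632
R = A(h/2) + (A(h/2) − A(h))/3 = -0.3760431495 − 0.0003495632 = -0.3763927127
Gap between inputs: 1.049e-03; correction applied: −0.0003495632.

-0.376393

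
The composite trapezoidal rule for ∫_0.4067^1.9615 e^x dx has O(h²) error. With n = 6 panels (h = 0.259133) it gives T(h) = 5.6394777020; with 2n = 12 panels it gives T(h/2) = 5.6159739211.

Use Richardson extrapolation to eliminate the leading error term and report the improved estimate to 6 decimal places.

With r = 2 the leading error scales as h^2, so the weight is 2^2 = 4.
4*5.6159739211 − 5.6394777020 = 16.8244179824
16.8244179824 ÷ 3 = 5.6081393275

5.608139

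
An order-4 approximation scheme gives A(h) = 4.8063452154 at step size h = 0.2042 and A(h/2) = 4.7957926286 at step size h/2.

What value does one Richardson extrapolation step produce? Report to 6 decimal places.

r = 4, so 2^r = 16.
Numerator 16*A(h/2) − A(h) = 16*4.7957926286 − 4.8063452154 = 71.9263368422
Divide by 2^4 − 1 = 15.
So the Richardson estimate is 4.7950891228.

4.795089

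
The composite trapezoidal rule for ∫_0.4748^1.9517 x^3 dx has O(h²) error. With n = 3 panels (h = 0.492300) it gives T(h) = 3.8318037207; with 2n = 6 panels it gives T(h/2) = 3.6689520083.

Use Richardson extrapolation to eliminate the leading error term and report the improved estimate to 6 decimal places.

Leading term ∝ h^2; use weight 4 = 2^2.
Weighted: 14.6758080332 − 3.8318037207 = 10.8440043125
Denominator 4 − 1 = 3.
Extrapolated: 10.8440043125 / 3 = 3.6146681042

3.614668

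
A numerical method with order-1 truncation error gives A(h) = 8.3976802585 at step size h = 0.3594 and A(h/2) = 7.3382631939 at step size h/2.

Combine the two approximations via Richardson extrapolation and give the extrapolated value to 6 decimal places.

6.278846

With r = 1 the leading error scales as h^1, so the weight is 2^1 = 2.
Numerator 2·A(h/2) − A(h) = 2·7.3382631939 − 8.3976802585 = 6.2788461293
R = 6.2788461293/1 = 6.2788461293
Shift from A(h/2): −1.0594170646.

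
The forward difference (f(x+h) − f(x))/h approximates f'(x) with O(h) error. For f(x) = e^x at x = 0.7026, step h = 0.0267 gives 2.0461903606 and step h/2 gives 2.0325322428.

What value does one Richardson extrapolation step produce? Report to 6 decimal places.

2.018874

Method order is 1; weight 2^1 = 2.
Numerator 2 × A(h/2) − A(h) = 2 × 2.0325322428 − 2.0461903606 = 2.0188741250
R = 2.0188741250/1 = 2.0188741250
Shift from A(h/2): −0.0136581178.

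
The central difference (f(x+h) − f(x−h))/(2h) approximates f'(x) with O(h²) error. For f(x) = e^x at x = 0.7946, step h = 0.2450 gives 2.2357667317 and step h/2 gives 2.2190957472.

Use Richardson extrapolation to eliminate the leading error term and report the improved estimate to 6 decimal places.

2.213539

Leading term ∝ h^2; use weight 4 = 2^2.
4×2.2190957472 − 2.2357667317 = 6.6406162571
Divide by 2^2 − 1 = 3.
So the Richardson estimate is 2.2135387524.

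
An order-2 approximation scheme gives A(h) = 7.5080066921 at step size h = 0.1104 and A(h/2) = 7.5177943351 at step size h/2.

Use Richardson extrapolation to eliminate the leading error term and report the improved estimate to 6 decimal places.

7.521057

Error is O(h^2); halving h shrinks it by 2^2 = 4.
A(h/2) − A(h) = 7.5177943351 − 7.5080066921 = 0.0097876430
Correction (A(h/2) − A(h))/(4 − 1) = 0.0097876430/3 = 0.0032625477
R = A(h/2) + (A(h/2) − A(h))/3 = 7.5177943351 + 0.0032625477 = 7.5210568828
Gap between inputs: 9.788e-03; correction applied: +0.0032625477.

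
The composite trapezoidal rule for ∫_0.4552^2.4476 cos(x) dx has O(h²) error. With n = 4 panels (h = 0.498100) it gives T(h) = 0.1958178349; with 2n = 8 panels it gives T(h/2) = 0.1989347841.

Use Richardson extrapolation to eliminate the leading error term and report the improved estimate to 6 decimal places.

The method has order 2: 2^2 = 4.
2^2·A(h/2) = 0.7957391364; minus A(h) gives 0.5999213015.
Denominator 4 − 1 = 3.
Extrapolated: 0.5999213015 / 3 = 0.1999737672
Shift from A(h/2): +0.0010389831.

0.199974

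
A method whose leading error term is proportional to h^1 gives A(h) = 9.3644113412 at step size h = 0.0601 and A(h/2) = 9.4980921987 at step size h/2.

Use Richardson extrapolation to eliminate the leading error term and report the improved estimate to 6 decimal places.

9.631773

Order 1 gives 2^r = 2 and 2^r − 1 = 1.
2*9.4980921987 = 18.9961843974; subtract 9.3644113412 → 9.6317730562
(2*9.4980921987 − 9.3644113412)/(2 − 1) = 9.6317730562
Gap between inputs: 1.337e-01; correction applied: +0.1336808575.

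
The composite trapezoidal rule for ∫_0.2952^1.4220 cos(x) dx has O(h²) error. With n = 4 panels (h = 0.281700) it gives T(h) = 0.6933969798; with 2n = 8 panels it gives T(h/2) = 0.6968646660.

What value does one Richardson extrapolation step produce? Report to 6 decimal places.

0.698021

Order 2 gives 2^r = 4 and 2^r − 1 = 3.
Numerator 4·A(h/2) − A(h) = 4·0.6968646660 − 0.6933969798 = 2.0940616842
Divide by 2^2 − 1 = 3.
So the Richardson estimate is 0.6980205614.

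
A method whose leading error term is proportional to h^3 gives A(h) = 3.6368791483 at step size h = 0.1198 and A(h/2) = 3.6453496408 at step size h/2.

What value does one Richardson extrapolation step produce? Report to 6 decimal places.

3.646560

Method order is 3; weight 2^3 = 8.
2^3*A(h/2) = 29.1627971264; minus A(h) gives 25.5259179781.
Divide by 2^3 − 1 = 7.
R = 25.5259179781/7 = 3.6465597112
Gap between inputs: 8.470e-03; correction applied: +0.0012100704.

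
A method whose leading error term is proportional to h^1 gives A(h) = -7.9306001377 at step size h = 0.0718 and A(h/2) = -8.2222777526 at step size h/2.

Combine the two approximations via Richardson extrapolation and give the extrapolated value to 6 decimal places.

Method order is 1; weight 2^1 = 2.
2·(-8.2222777526) − (-7.9306001377) = -8.5139553675
Divide by 2^1 − 1 = 1.
Extrapolated: (-8.5139553675) / 1 = -8.5139553675
Correction |R − A(h/2)| = 2.917e-01; gap |A(h/2) − A(h)| = 2.917e-01.

-8.513955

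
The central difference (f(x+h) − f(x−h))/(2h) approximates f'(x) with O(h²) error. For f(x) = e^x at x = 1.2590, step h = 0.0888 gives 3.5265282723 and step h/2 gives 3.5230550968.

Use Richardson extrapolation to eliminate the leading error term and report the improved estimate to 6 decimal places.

3.521897

Leading term ∝ h^2; use weight 4 = 2^2.
Weighted: 14.0922203872 − 3.5265282723 = 10.5656921149
Divide by 2^2 − 1 = 3.
Result: 3.5218973716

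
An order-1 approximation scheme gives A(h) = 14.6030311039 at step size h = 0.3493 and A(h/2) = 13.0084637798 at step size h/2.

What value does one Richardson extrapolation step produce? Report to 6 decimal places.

11.413896

With r = 1 the leading error scales as h^1, so the weight is 2^1 = 2.
2·13.0084637798 = 26.0169275596; 26.0169275596 − 14.6030311039 = 11.4138964557
Extrapolated: 11.4138964557 / 1 = 11.4138964557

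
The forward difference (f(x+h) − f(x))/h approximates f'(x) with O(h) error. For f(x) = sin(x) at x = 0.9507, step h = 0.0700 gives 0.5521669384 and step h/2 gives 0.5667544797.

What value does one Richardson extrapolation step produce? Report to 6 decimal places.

r = 1: numerator weight 2, denominator 1.
Top: 2(0.5667544797) − (0.5521669384) = 0.5813420210
Divide by 2^1 − 1 = 1.
Result: 0.5813420210
Shift from A(h/2): +0.0145875413.

0.581342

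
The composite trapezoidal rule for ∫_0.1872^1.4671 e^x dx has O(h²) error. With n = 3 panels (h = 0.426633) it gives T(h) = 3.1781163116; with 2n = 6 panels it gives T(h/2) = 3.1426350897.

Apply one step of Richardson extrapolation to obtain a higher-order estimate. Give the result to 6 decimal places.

3.130808

The method has order 2: 2^2 = 4.
A(h/2) − A(h) = 3.1426350897 − 3.1781163116 = -0.0354812219
Divide by 2^2 − 1 = 3: (-0.0354812219)/3 = -0.0118270740
R = A(h/2) + (A(h/2) − A(h))/3 = 3.1426350897 − 0.0118270740 = 3.1308080157
Shift from A(h/2): −0.0118270740.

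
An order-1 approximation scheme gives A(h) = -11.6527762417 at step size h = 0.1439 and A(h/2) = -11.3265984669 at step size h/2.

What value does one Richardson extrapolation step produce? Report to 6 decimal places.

With r = 1 the leading error scales as h^1, so the weight is 2^1 = 2.
2·(-11.3265984669) − (-11.6527762417) = -11.0004206921
(2·(-11.3265984669) − (-11.6527762417))/(2 − 1) = -11.0004206921
Gap between inputs: 3.262e-01; correction applied: +0.3261777748.

-11.000421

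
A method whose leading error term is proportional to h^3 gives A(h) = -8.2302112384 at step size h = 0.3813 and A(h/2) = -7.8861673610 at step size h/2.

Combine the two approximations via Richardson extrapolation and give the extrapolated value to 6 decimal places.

-7.837018

Method order is 3; weight 2^3 = 8.
Numerator 8*A(h/2) − A(h) = 8*(-7.8861673610) − (-8.2302112384) = -54.8591276496
Denominator 8 − 1 = 7.
R = (-54.8591276496)/7 = -7.8370182357
Shift from A(h/2): +0.0491491253.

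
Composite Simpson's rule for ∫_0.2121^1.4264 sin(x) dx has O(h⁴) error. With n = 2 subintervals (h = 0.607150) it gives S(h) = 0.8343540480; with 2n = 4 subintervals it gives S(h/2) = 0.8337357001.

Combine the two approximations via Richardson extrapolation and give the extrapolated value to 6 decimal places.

The method has order 4: 2^4 = 16.
16*0.8337357001 = 13.3397712016; 13.3397712016 − 0.8343540480 = 12.5054171536
(16*0.8337357001 − 0.8343540480)/(16 − 1) = 0.8336944769
Correction |R − A(h/2)| = 4.122e-05; gap |A(h/2) − A(h)| = 6.183e-04.

0.833694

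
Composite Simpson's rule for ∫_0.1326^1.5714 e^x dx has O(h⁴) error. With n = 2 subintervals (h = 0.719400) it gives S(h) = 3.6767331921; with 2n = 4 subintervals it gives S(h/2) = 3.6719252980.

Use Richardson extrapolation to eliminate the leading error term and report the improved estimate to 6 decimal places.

3.671605

The method has order 4: 2^4 = 16.
16 × 3.6719252980 − 3.6767331921 = 55.0740715759
Denominator 16 − 1 = 15.
So the Richardson estimate is 3.6716047717.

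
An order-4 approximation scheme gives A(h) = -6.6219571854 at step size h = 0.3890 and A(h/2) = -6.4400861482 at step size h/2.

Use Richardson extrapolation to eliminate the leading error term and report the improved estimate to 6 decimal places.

-6.427961

With r = 4 the leading error scales as h^4, so the weight is 2^4 = 16.
A(h/2) − A(h) = -6.4400861482 − (-6.6219571854) = 0.1818710372
Correction (A(h/2) − A(h))/(16 − 1) = 0.1818710372/15 = 0.0121247358
R = A(h/2) + (A(h/2) − A(h))/15 = -6.4400861482 + 0.0121247358 = -6.4279614124
Correction |R − A(h/2)| = 1.212e-02; gap |A(h/2) − A(h)| = 1.819e-01.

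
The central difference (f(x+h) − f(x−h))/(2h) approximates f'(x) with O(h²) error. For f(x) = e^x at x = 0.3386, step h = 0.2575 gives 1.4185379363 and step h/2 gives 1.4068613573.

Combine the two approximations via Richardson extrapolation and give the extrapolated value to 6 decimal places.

1.402969

Order 2 gives 2^r = 4 and 2^r − 1 = 3.
Weighted: 5.6274454292 − 1.4185379363 = 4.2089074929
4.2089074929 ÷ 3 = 1.4029691643
Correction |R − A(h/2)| = 3.892e-03; gap |A(h/2) − A(h)| = 1.168e-02.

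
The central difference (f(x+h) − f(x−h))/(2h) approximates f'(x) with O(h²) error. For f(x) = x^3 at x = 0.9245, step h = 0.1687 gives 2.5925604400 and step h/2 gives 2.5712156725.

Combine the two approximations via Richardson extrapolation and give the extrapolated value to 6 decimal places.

Error is O(h^2); halving h shrinks it by 2^2 = 4.
Numerator 4 × A(h/2) − A(h) = 4 × 2.5712156725 − 2.5925604400 = 7.6923022500
7.6923022500 ÷ 3 = 2.5641007500

2.564101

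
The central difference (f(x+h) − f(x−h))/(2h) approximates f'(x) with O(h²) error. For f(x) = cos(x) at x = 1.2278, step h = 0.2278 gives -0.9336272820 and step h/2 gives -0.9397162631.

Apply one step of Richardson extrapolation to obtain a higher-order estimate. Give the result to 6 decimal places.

-0.941746

Error is O(h^2); halving h shrinks it by 2^2 = 4.
4·(-0.9397162631) = -3.7588650524; (-3.7588650524) − (-0.9336272820) = -2.8252377704
(-2.8252377704) ÷ 3 = -0.9417459235
Shift from A(h/2): −0.0020296604.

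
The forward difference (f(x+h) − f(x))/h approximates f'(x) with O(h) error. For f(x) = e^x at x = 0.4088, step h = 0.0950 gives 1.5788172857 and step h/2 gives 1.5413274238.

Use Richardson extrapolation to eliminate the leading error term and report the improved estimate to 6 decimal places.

1.503838

r = 1, so 2^r = 2.
Weighted: 3.0826548476 − 1.5788172857 = 1.5038375619
Divide by 2^1 − 1 = 1.
1.5038375619 ÷ 1 = 1.5038375619
Correction |R − A(h/2)| = 3.749e-02; gap |A(h/2) − A(h)| = 3.749e-02.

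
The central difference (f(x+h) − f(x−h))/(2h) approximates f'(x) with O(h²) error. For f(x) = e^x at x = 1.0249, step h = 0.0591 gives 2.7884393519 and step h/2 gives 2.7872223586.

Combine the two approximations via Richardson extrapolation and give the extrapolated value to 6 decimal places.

2.786817

r = 2: numerator weight 4, denominator 3.
2^2×A(h/2) = 11.1488894344; minus A(h) gives 8.3604500825.
Denominator 4 − 1 = 3.
Extrapolated: 8.3604500825 / 3 = 2.7868166942
Correction |R − A(h/2)| = 4.057e-04; gap |A(h/2) − A(h)| = 1.217e-03.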